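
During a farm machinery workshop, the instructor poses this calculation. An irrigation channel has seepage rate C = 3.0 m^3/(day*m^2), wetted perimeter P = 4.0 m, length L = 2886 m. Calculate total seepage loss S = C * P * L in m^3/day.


S = C * P * L
  = 3.0 * 4.0 * 2886
  = 34632 m^3/day


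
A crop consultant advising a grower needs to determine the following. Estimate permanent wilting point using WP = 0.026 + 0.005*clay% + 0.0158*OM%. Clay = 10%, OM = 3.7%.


WP = 0.026 + 0.005*10 + 0.0158*3.7
   = 0.026 + 0.0500 + 0.0585
   = 0.1345


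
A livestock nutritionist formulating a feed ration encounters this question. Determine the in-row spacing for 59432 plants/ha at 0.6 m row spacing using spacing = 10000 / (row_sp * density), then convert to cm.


spacing = 10000 / (row_sp * density)
        = 10000 / (0.6 * 59432)
        = 10000 / 35659.20
        = 0.28043 m = 28.04 cm


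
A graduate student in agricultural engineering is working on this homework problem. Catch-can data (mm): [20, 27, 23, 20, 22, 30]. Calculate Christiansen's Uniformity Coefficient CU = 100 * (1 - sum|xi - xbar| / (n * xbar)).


xbar = 142 / 6 = 23.667
sum|xi - xbar| = 19.333
CU = 100 * (1 - 19.333 / (6 * 23.667))
   = 100 * (1 - 0.1362)
   = 86.38%


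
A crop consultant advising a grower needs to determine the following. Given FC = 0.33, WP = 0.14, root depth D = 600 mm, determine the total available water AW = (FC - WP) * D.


AW = (FC - WP) * D
   = (0.33 - 0.14) * 600
   = 0.19 * 600
   = 114 mm


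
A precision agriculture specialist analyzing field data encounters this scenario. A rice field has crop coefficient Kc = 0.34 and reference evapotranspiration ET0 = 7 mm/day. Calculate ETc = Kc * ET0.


ETc = Kc * ET0
    = 0.34 * 7
    = 2.38 mm/day


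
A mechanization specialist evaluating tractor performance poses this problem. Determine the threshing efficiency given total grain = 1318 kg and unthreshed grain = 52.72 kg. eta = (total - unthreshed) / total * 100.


eta = (total - unthreshed) / total * 100
    = (1318 - 52.72) / 1318 * 100
    = 1265.28 / 1318 * 100
    = 96%


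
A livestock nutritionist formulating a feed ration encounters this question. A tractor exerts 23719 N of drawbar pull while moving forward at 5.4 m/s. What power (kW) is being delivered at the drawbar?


P = F * v / 1000
  = 23719 * 5.4 / 1000
  = 128082.60 / 1000
  = 128.08 kW


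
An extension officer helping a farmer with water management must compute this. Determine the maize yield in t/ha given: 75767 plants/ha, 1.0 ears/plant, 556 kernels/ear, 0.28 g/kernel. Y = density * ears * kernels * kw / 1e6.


Y = density * ears * kernels * kw
  = 75767 * 1.0 * 556 * 0.28 g/ha
  = 11795406.56 g/ha
  = 11795.41 kg/ha = 11.80 t/ha


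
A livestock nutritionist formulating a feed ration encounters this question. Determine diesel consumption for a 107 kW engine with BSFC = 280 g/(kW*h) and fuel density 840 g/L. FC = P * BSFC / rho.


FC = P * BSFC / rho_fuel
   = 107 * 280 / 840
   = 29960 / 840
   = 35.67 L/h


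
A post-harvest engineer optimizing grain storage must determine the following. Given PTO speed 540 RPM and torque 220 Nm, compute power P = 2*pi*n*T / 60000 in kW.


P = 2*pi*n*T / 60000
  = 2*pi * 540 * 220 / 60000
  = 746442.41 / 60000
  = 12.44 kW


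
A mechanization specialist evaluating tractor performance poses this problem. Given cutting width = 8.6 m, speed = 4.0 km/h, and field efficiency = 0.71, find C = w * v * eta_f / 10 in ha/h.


C = w * v * eta_f / 10
  = 8.6 * 4.0 * 0.71 / 10
  = 24.42 / 10
  = 2.44 ha/h


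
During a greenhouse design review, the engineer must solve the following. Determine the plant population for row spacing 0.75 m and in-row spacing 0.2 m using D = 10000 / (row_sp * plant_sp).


D = 10000 / (row_sp * plant_sp)
  = 10000 / (0.75 * 0.2)
  = 10000 / 0.1500
  = 66666.67 plants/ha


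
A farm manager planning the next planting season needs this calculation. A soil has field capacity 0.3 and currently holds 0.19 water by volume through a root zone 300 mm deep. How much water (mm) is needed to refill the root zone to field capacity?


SMD = (FC - theta) * D
    = (0.3 - 0.19) * 300
    = 0.110 * 300
    = 33 mm


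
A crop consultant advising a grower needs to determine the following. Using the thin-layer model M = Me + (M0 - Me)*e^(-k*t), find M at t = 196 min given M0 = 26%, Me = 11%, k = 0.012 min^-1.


M = Me + (M0 - Me) * e^(-k*t)
  = 11 + (26 - 11) * e^(-0.012*196)
  = 11 + 15 * e^(-2.352)
  = 11 + 15 * 0.09518
  = 11 + 1.4277
  = 12.43%


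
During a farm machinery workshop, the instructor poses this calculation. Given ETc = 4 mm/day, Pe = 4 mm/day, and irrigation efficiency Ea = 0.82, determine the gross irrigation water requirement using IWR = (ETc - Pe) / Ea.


IWR = (ETc - Pe) / Ea
    = (4 - 4) / 0.82
    = 0 / 0.82
    = 0 mm/day


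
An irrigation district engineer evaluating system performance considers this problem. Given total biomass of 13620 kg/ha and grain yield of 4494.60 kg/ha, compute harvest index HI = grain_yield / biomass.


HI = grain_yield / biomass
   = 4494.60 / 13620
   = 0.33


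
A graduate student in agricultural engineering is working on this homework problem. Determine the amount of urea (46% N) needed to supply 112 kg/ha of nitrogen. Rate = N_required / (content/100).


Rate = N_required / (N_content / 100)
     = 112 / (46 / 100)
     = 112 / 0.46
     = 243.48 kg/ha


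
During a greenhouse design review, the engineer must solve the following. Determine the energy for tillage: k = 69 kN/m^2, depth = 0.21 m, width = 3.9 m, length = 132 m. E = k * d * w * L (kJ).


E = k * d * w * L
  = 69 * 0.21 * 3.9 * 132
  = 7459.45 kJ


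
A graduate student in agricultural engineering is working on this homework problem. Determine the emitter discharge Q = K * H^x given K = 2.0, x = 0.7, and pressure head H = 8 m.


Q = K * H^x
  = 2.0 * 8^0.7
  = 2.0 * 4.2871
  = 8.57 L/h


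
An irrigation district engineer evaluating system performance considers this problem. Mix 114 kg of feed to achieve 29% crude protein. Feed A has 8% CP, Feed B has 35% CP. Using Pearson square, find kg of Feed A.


parts_A = CP_b - target = 35 - 29 = 6
parts_B = target - CP_a = 29 - 8 = 21
total_parts = 6 + 21 = 27
Feed A = 114 * 6 / 27 = 25.33 kg
Feed B = 114 * 21 / 27 = 88.67 kg

25.33 kg


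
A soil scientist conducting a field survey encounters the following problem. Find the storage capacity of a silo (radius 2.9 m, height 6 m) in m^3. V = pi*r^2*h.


V = pi * r^2 * h
  = pi * 2.9^2 * 6
  = pi * 8.41 * 6
  = 158.52 m^3


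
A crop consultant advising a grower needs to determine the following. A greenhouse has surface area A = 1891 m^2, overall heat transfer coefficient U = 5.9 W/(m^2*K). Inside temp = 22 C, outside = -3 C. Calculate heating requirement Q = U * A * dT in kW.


dT = 22 - (-3) = 25 K
Q = U * A * dT
  = 5.9 * 1891 * 25
  = 278922.50 W = 278.92 kW


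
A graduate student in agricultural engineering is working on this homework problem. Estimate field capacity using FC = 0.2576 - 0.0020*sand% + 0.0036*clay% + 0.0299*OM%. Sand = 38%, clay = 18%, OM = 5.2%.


FC = 0.2576 - 0.0020*38 + 0.0036*18 + 0.0299*5.2
   = 0.2576 - 0.0760 + 0.0648 + 0.1555
   = 0.4019


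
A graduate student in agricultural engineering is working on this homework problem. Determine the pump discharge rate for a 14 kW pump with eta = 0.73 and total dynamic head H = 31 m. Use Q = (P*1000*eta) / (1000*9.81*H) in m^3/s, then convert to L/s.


Q = (P * 1000 * eta) / (rho * g * H)
  = (14 * 1000 * 0.73) / (1000 * 9.81 * 31)
  = 10220 / 304110
  = 0.03361 m^3/s = 33.61 L/s


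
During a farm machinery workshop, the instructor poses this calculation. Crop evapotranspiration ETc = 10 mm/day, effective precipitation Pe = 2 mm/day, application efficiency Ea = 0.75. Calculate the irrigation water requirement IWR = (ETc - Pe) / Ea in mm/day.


IWR = (ETc - Pe) / Ea
    = (10 - 2) / 0.75
    = 8 / 0.75
    = 10.67 mm/day


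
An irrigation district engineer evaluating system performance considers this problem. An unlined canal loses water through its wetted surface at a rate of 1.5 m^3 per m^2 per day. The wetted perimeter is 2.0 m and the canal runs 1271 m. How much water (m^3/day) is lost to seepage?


S = C * P * L
  = 1.5 * 2.0 * 1271
  = 3813 m^3/day


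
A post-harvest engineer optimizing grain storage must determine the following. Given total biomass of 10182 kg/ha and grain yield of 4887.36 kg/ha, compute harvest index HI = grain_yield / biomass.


HI = grain_yield / biomass
   = 4887.36 / 10182
   = 0.48


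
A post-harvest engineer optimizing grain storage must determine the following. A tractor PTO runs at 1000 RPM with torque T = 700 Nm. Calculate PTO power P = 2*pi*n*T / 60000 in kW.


P = 2*pi*n*T / 60000
  = 2*pi * 1000 * 700 / 60000
  = 4398229.72 / 60000
  = 73.30 kW


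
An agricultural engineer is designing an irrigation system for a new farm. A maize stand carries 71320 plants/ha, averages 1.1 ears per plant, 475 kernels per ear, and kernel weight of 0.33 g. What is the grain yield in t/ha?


Y = density * ears * kernels * kw
  = 71320 * 1.1 * 475 * 0.33 g/ha
  = 12297351 g/ha
  = 12297.35 kg/ha = 12.30 t/ha


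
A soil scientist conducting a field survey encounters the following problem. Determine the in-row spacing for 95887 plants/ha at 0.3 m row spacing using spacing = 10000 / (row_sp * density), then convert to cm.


spacing = 10000 / (row_sp * density)
        = 10000 / (0.3 * 95887)
        = 10000 / 28766.10
        = 0.34763 m = 34.76 cm


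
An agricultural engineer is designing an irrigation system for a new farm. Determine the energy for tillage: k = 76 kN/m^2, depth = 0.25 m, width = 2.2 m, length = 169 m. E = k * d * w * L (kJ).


E = k * d * w * L
  = 76 * 0.25 * 2.2 * 169
  = 7064.20 kJ


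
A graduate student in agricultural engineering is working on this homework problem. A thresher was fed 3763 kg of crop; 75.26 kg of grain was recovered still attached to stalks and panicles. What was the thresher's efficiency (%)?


eta = (total - unthreshed) / total * 100
    = (3763 - 75.26) / 3763 * 100
    = 3687.74 / 3763 * 100
    = 98%


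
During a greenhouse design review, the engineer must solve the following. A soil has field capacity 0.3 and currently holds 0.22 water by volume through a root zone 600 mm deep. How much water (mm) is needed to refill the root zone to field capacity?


SMD = (FC - theta) * D
    = (0.3 - 0.22) * 600
    = 0.080 * 600
    = 48 mm


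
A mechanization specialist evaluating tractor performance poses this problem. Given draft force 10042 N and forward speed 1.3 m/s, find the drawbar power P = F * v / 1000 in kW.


P = F * v / 1000
  = 10042 * 1.3 / 1000
  = 13054.60 / 1000
  = 13.05 kW


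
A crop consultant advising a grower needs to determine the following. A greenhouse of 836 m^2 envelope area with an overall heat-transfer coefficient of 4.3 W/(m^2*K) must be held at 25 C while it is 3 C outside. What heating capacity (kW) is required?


dT = 25 - (3) = 22 K
Q = U * A * dT
  = 4.3 * 836 * 22
  = 79085.60 W = 79.09 kW


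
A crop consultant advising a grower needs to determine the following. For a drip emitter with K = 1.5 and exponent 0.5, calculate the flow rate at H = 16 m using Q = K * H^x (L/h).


Q = K * H^x
  = 1.5 * 16^0.5
  = 1.5 * 4
  = 6 L/h


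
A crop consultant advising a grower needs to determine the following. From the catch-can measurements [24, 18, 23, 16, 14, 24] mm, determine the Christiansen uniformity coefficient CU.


xbar = 119 / 6 = 19.833
sum|xi - xbar| = 23
CU = 100 * (1 - 23 / (6 * 19.833))
   = 100 * (1 - 0.1933)
   = 80.67%


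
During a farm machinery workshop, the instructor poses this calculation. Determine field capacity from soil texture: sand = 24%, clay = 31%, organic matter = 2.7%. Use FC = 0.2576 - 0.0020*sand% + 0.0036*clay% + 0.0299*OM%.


FC = 0.2576 - 0.0020*24 + 0.0036*31 + 0.0299*2.7
   = 0.2576 - 0.0480 + 0.1116 + 0.0807
   = 0.4019


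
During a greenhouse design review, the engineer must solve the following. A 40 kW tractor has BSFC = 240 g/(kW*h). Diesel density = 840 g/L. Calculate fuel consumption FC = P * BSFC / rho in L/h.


FC = P * BSFC / rho_fuel
   = 40 * 240 / 840
   = 9600 / 840
   = 11.43 L/h


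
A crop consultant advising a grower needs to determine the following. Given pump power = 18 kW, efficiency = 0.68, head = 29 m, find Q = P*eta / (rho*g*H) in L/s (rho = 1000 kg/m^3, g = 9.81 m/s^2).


Q = (P * 1000 * eta) / (rho * g * H)
  = (18 * 1000 * 0.68) / (1000 * 9.81 * 29)
  = 12240 / 284490
  = 0.04302 m^3/s = 43.02 L/s


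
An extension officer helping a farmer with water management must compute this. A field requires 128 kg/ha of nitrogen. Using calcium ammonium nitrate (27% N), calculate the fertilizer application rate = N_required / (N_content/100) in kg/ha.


Rate = N_required / (N_content / 100)
     = 128 / (27 / 100)
     = 128 / 0.27
     = 474.07 kg/ha


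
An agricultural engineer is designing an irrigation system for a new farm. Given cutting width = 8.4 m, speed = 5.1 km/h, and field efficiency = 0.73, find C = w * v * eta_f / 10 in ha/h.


C = w * v * eta_f / 10
  = 8.4 * 5.1 * 0.73 / 10
  = 31.27 / 10
  = 3.13 ha/h


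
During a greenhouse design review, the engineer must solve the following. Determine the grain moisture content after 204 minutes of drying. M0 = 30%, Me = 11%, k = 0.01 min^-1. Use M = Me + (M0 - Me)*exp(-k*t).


M = Me + (M0 - Me) * e^(-k*t)
  = 11 + (30 - 11) * e^(-0.01*204)
  = 11 + 19 * e^(-2.040)
  = 11 + 19 * 0.13003
  = 11 + 2.4705
  = 13.47%


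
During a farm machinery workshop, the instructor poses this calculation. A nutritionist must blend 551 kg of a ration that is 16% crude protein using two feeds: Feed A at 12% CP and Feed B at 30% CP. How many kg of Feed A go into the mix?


parts_A = CP_b - target = 30 - 16 = 14
parts_B = target - CP_a = 16 - 12 = 4
total_parts = 14 + 4 = 18
Feed A = 551 * 14 / 18 = 428.56 kg
Feed B = 551 * 4 / 18 = 122.44 kg

428.56 kg


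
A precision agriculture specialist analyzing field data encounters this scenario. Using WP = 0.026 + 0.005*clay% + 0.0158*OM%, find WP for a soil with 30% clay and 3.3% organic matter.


WP = 0.026 + 0.005*30 + 0.0158*3.3
   = 0.026 + 0.1500 + 0.0521
   = 0.2281


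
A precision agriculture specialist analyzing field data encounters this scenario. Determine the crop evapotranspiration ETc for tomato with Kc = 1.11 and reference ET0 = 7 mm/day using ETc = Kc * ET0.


ETc = Kc * ET0
    = 1.11 * 7
    = 7.77 mm/day


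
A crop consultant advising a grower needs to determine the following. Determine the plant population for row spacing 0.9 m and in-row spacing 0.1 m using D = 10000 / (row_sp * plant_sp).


D = 10000 / (row_sp * plant_sp)
  = 10000 / (0.9 * 0.1)
  = 10000 / 0.0900
  = 111111.11 plants/ha


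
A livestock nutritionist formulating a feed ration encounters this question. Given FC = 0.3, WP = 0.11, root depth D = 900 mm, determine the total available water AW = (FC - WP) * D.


AW = (FC - WP) * D
   = (0.3 - 0.11) * 900
   = 0.19 * 900
   = 171 mm


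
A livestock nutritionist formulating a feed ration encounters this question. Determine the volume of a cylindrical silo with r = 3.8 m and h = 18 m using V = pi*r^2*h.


V = pi * r^2 * h
  = pi * 3.8^2 * 18
  = pi * 14.44 * 18
  = 816.56 m^3


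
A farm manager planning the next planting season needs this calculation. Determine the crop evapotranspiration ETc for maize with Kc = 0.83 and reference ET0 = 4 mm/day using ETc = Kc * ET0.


ETc = Kc * ET0
    = 0.83 * 4
    = 3.32 mm/day


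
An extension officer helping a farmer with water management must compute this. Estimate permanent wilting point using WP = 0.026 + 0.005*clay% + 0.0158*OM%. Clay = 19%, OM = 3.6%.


WP = 0.026 + 0.005*19 + 0.0158*3.6
   = 0.026 + 0.0950 + 0.0569
   = 0.1779


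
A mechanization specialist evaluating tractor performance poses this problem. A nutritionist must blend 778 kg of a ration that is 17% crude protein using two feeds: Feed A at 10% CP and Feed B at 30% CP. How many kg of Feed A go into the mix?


parts_A = CP_b - target = 30 - 17 = 13
parts_B = target - CP_a = 17 - 10 = 7
total_parts = 13 + 7 = 20
Feed A = 778 * 13 / 20 = 505.70 kg
Feed B = 778 * 7 / 20 = 272.30 kg

505.70 kg


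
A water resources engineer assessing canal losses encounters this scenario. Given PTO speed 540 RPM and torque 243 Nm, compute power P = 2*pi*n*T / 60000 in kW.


P = 2*pi*n*T / 60000
  = 2*pi * 540 * 243 / 60000
  = 824479.58 / 60000
  = 13.74 kW


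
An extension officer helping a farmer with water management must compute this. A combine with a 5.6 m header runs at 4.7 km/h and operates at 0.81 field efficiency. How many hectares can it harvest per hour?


C = w * v * eta_f / 10
  = 5.6 * 4.7 * 0.81 / 10
  = 21.32 / 10
  = 2.13 ha/h


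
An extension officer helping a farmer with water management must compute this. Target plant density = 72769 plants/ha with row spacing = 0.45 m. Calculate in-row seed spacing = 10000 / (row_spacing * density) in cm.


spacing = 10000 / (row_sp * density)
        = 10000 / (0.45 * 72769)
        = 10000 / 32746.05
        = 0.30538 m = 30.54 cm


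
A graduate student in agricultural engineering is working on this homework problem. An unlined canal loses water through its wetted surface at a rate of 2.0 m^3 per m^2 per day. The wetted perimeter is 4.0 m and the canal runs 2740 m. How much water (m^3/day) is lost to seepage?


S = C * P * L
  = 2.0 * 4.0 * 2740
  = 21920 m^3/day


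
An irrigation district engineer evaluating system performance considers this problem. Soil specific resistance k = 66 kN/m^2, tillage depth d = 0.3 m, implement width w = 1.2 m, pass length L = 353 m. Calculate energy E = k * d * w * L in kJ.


E = k * d * w * L
  = 66 * 0.3 * 1.2 * 353
  = 8387.28 kJ


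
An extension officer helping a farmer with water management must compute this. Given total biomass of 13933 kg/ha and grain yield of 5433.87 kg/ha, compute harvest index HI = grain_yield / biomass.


HI = grain_yield / biomass
   = 5433.87 / 13933
   = 0.39


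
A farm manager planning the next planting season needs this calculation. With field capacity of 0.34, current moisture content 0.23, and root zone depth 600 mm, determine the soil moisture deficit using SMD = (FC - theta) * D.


SMD = (FC - theta) * D
    = (0.34 - 0.23) * 600
    = 0.110 * 600
    = 66 mm


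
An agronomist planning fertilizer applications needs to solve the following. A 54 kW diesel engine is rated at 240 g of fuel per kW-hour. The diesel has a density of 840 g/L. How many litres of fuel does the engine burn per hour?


FC = P * BSFC / rho_fuel
   = 54 * 240 / 840
   = 12960 / 840
   = 15.43 L/h


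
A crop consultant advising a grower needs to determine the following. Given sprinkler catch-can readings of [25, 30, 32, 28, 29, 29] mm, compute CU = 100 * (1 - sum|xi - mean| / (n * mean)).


xbar = 173 / 6 = 28.833
sum|xi - xbar| = 9.333
CU = 100 * (1 - 9.333 / (6 * 28.833))
   = 100 * (1 - 0.0539)
   = 94.61%


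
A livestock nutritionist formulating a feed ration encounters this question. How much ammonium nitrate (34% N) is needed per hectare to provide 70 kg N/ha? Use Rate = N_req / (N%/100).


Rate = N_required / (N_content / 100)
     = 70 / (34 / 100)
     = 70 / 0.34
     = 205.88 kg/ha


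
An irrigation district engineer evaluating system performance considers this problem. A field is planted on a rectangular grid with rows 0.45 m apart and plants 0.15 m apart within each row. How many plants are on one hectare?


D = 10000 / (row_sp * plant_sp)
  = 10000 / (0.45 * 0.15)
  = 10000 / 0.0675
  = 148148.15 plants/ha


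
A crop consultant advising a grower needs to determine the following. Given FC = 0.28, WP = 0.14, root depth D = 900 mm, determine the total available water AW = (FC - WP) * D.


AW = (FC - WP) * D
   = (0.28 - 0.14) * 900
   = 0.14 * 900
   = 126 mm


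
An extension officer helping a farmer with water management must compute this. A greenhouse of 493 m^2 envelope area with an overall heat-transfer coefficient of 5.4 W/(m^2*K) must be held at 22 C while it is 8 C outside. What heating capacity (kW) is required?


dT = 22 - (8) = 14 K
Q = U * A * dT
  = 5.4 * 493 * 14
  = 37270.80 W = 37.27 kW


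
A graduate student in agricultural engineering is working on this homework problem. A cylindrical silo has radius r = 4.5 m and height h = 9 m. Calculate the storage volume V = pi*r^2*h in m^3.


V = pi * r^2 * h
  = pi * 4.5^2 * 9
  = pi * 20.25 * 9
  = 572.56 m^3


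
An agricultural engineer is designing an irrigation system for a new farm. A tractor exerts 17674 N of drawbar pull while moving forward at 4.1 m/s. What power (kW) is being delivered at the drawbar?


P = F * v / 1000
  = 17674 * 4.1 / 1000
  = 72463.40 / 1000
  = 72.46 kW


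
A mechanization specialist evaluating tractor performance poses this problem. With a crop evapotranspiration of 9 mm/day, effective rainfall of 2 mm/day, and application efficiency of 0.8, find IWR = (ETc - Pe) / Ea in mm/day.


IWR = (ETc - Pe) / Ea
    = (9 - 2) / 0.8
    = 7 / 0.8
    = 8.75 mm/day


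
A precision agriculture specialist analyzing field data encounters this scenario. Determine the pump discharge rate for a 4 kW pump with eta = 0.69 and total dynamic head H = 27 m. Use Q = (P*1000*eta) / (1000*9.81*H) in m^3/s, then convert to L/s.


Q = (P * 1000 * eta) / (rho * g * H)
  = (4 * 1000 * 0.69) / (1000 * 9.81 * 27)
  = 2760 / 264870
  = 0.01042 m^3/s = 10.42 L/s


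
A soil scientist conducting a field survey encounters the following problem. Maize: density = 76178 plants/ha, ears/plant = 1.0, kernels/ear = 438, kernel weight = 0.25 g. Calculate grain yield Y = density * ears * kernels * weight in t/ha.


Y = density * ears * kernels * kw
  = 76178 * 1.0 * 438 * 0.25 g/ha
  = 8341491 g/ha
  = 8341.49 kg/ha = 8.34 t/ha


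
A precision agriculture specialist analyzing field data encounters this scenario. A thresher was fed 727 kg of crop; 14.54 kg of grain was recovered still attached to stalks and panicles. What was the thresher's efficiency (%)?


eta = (total - unthreshed) / total * 100
    = (727 - 14.54) / 727 * 100
    = 712.46 / 727 * 100
    = 98%


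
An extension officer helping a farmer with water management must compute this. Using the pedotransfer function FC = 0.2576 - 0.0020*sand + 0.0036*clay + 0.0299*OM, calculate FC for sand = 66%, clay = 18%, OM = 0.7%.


FC = 0.2576 - 0.0020*66 + 0.0036*18 + 0.0299*0.7
   = 0.2576 - 0.1320 + 0.0648 + 0.0209
   = 0.2113


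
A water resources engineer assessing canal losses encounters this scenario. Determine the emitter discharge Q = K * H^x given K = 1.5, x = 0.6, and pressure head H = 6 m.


Q = K * H^x
  = 1.5 * 6^0.6
  = 1.5 * 2.9302
  = 4.40 L/h


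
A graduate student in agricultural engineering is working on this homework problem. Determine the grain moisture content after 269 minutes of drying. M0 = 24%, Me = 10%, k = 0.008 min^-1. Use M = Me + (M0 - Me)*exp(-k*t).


M = Me + (M0 - Me) * e^(-k*t)
  = 10 + (24 - 10) * e^(-0.008*269)
  = 10 + 14 * e^(-2.152)
  = 10 + 14 * 0.11625
  = 10 + 1.6275
  = 11.63%


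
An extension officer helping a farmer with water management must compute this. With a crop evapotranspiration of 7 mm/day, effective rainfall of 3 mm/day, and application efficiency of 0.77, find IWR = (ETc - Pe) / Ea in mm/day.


IWR = (ETc - Pe) / Ea
    = (7 - 3) / 0.77
    = 4 / 0.77
    = 5.19 mm/day


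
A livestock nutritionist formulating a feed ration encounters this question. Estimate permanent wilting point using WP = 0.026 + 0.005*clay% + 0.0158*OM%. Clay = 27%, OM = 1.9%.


WP = 0.026 + 0.005*27 + 0.0158*1.9
   = 0.026 + 0.1350 + 0.0300
   = 0.1910


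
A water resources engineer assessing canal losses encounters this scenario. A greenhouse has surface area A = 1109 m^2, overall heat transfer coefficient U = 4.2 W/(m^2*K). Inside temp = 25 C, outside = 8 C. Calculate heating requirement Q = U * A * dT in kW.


dT = 25 - (8) = 17 K
Q = U * A * dT
  = 4.2 * 1109 * 17
  = 79182.60 W = 79.18 kW


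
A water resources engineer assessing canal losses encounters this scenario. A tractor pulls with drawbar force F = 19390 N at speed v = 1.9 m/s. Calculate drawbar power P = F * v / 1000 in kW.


P = F * v / 1000
  = 19390 * 1.9 / 1000
  = 36841 / 1000
  = 36.84 kW


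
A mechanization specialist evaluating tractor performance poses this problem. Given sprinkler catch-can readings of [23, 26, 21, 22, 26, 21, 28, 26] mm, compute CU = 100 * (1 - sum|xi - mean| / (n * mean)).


xbar = 193 / 8 = 24.125
sum|xi - xbar| = 19
CU = 100 * (1 - 19 / (8 * 24.125))
   = 100 * (1 - 0.0984)
   = 90.16%


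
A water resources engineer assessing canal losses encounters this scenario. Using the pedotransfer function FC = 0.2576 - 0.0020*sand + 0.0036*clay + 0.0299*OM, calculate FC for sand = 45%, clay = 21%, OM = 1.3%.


FC = 0.2576 - 0.0020*45 + 0.0036*21 + 0.0299*1.3
   = 0.2576 - 0.0900 + 0.0756 + 0.0389
   = 0.2821


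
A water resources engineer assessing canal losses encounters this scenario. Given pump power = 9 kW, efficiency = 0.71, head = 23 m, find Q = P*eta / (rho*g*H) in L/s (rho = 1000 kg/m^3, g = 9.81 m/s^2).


Q = (P * 1000 * eta) / (rho * g * H)
  = (9 * 1000 * 0.71) / (1000 * 9.81 * 23)
  = 6390 / 225630
  = 0.02832 m^3/s = 28.32 L/s


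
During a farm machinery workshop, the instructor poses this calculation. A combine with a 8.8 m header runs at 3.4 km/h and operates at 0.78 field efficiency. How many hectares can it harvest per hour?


C = w * v * eta_f / 10
  = 8.8 * 3.4 * 0.78 / 10
  = 23.34 / 10
  = 2.33 ha/h


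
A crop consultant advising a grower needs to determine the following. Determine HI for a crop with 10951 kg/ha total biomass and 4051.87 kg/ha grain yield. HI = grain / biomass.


HI = grain_yield / biomass
   = 4051.87 / 10951
   = 0.37


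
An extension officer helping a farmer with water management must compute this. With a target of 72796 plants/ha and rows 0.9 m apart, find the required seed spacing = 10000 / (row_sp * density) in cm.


spacing = 10000 / (row_sp * density)
        = 10000 / (0.9 * 72796)
        = 10000 / 65516.40
        = 0.15263 m = 15.26 cm


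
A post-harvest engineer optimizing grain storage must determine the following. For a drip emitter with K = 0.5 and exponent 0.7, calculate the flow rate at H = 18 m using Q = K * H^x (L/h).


Q = K * H^x
  = 0.5 * 18^0.7
  = 0.5 * 7.5629
  = 3.78 L/h


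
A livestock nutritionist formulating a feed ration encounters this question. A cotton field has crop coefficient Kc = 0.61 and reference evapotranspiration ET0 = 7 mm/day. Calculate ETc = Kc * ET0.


ETc = Kc * ET0
    = 0.61 * 7
    = 4.27 mm/day


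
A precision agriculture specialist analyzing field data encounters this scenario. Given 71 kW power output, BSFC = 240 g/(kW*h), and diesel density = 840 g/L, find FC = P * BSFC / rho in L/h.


FC = P * BSFC / rho_fuel
   = 71 * 240 / 840
   = 17040 / 840
   = 20.29 L/h


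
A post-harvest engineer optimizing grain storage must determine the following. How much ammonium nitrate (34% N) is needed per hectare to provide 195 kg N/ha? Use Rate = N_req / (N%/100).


Rate = N_required / (N_content / 100)
     = 195 / (34 / 100)
     = 195 / 0.34
     = 573.53 kg/ha


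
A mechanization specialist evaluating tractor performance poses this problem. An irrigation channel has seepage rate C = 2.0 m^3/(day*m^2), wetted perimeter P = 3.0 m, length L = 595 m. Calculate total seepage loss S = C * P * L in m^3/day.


S = C * P * L
  = 2.0 * 3.0 * 595
  = 3570 m^3/day


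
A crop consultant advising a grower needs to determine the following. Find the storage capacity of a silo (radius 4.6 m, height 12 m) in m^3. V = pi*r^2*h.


V = pi * r^2 * h
  = pi * 4.6^2 * 12
  = pi * 21.16 * 12
  = 797.71 m^3


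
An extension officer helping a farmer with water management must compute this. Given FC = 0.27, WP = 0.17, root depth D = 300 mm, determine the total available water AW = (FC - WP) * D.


AW = (FC - WP) * D
   = (0.27 - 0.17) * 300
   = 0.10 * 300
   = 30 mm


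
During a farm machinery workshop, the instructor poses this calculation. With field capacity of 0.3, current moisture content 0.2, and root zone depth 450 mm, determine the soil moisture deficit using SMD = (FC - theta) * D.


SMD = (FC - theta) * D
    = (0.3 - 0.2) * 450
    = 0.100 * 450
    = 45 mm


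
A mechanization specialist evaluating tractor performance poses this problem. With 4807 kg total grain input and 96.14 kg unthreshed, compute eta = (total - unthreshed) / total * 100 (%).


eta = (total - unthreshed) / total * 100
    = (4807 - 96.14) / 4807 * 100
    = 4710.86 / 4807 * 100
    = 98%


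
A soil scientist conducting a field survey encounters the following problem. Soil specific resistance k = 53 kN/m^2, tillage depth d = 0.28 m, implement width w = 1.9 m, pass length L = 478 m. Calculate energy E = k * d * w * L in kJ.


E = k * d * w * L
  = 53 * 0.28 * 1.9 * 478
  = 13477.69 kJ


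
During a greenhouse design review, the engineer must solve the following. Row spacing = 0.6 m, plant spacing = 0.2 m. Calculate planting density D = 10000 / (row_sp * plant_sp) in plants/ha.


D = 10000 / (row_sp * plant_sp)
  = 10000 / (0.6 * 0.2)
  = 10000 / 0.1200
  = 83333.33 plants/ha


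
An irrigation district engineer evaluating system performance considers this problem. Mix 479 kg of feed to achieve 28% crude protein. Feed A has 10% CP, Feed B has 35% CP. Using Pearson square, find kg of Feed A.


parts_A = CP_b - target = 35 - 28 = 7
parts_B = target - CP_a = 28 - 10 = 18
total_parts = 7 + 18 = 25
Feed A = 479 * 7 / 25 = 134.12 kg
Feed B = 479 * 18 / 25 = 344.88 kg

134.12 kg


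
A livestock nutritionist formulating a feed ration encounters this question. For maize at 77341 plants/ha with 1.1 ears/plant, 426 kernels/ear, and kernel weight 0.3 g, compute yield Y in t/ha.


Y = density * ears * kernels * kw
  = 77341 * 1.1 * 426 * 0.3 g/ha
  = 10872597.78 g/ha
  = 10872.60 kg/ha = 10.87 t/ha


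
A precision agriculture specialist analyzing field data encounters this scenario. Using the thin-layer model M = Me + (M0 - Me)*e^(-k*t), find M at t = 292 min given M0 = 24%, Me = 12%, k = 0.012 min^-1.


M = Me + (M0 - Me) * e^(-k*t)
  = 12 + (24 - 12) * e^(-0.012*292)
  = 12 + 12 * e^(-3.504)
  = 12 + 12 * 0.03008
  = 12 + 0.3609
  = 12.36%


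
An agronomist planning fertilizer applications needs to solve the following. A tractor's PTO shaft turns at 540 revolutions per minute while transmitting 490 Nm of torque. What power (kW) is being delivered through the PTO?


P = 2*pi*n*T / 60000
  = 2*pi * 540 * 490 / 60000
  = 1662530.83 / 60000
  = 27.71 kW


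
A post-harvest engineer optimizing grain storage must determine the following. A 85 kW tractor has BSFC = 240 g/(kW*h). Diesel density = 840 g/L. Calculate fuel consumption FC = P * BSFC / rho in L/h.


FC = P * BSFC / rho_fuel
   = 85 * 240 / 840
   = 20400 / 840
   = 24.29 L/h


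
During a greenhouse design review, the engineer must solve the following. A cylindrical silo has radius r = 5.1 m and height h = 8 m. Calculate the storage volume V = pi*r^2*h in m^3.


V = pi * r^2 * h
  = pi * 5.1^2 * 8
  = pi * 26.01 * 8
  = 653.70 m^3


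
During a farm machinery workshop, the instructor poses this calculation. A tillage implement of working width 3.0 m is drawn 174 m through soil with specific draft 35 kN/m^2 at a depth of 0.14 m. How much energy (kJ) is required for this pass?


E = k * d * w * L
  = 35 * 0.14 * 3.0 * 174
  = 2557.80 kJ


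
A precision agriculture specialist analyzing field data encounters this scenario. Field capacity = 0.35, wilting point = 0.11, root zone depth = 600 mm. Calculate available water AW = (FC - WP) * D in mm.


AW = (FC - WP) * D
   = (0.35 - 0.11) * 600
   = 0.24 * 600
   = 144 mm


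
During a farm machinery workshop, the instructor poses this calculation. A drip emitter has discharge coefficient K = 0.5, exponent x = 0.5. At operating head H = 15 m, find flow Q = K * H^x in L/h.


Q = K * H^x
  = 0.5 * 15^0.5
  = 0.5 * 3.8730
  = 1.94 L/h


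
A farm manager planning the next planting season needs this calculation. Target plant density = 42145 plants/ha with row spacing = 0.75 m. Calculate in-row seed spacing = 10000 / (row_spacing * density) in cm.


spacing = 10000 / (row_sp * density)
        = 10000 / (0.75 * 42145)
        = 10000 / 31608.75
        = 0.31637 m = 31.64 cm


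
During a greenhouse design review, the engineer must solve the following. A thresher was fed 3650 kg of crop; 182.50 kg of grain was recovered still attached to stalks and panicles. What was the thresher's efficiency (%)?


eta = (total - unthreshed) / total * 100
    = (3650 - 182.50) / 3650 * 100
    = 3467.50 / 3650 * 100
    = 95%


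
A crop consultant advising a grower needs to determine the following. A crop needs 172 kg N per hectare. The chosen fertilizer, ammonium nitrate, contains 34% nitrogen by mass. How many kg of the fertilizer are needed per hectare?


Rate = N_required / (N_content / 100)
     = 172 / (34 / 100)
     = 172 / 0.34
     = 505.88 kg/ha


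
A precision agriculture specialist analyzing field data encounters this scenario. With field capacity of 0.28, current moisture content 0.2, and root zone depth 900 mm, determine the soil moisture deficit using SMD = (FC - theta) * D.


SMD = (FC - theta) * D
    = (0.28 - 0.2) * 900
    = 0.080 * 900
    = 72 mm


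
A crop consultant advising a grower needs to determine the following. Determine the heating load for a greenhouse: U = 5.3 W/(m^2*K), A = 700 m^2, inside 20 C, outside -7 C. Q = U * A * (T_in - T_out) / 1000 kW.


dT = 20 - (-7) = 27 K
Q = U * A * dT
  = 5.3 * 700 * 27
  = 100170 W = 100.17 kW


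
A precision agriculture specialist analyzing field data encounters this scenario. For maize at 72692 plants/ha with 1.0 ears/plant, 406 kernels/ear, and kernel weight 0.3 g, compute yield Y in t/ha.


Y = density * ears * kernels * kw
  = 72692 * 1.0 * 406 * 0.3 g/ha
  = 8853885.60 g/ha
  = 8853.89 kg/ha = 8.85 t/ha


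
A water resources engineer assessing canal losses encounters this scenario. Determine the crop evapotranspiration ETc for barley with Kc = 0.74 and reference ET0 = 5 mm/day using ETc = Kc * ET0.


ETc = Kc * ET0
    = 0.74 * 5
    = 3.70 mm/day


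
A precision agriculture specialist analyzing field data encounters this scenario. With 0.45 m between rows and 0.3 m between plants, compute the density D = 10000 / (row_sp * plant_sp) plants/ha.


D = 10000 / (row_sp * plant_sp)
  = 10000 / (0.45 * 0.3)
  = 10000 / 0.1350
  = 74074.07 plants/ha


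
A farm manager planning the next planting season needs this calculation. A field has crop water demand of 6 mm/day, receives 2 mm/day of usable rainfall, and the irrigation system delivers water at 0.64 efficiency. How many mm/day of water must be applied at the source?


IWR = (ETc - Pe) / Ea
    = (6 - 2) / 0.64
    = 4 / 0.64
    = 6.25 mm/day


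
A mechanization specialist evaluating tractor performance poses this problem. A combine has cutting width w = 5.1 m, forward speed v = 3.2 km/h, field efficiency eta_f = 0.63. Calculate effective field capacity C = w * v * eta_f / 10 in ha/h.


C = w * v * eta_f / 10
  = 5.1 * 3.2 * 0.63 / 10
  = 10.28 / 10
  = 1.03 ha/h


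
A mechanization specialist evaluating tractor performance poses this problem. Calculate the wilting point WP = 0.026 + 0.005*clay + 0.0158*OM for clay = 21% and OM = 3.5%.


WP = 0.026 + 0.005*21 + 0.0158*3.5
   = 0.026 + 0.1050 + 0.0553
   = 0.1863


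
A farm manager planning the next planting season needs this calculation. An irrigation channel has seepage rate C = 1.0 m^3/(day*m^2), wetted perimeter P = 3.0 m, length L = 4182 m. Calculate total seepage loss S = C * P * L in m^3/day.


S = C * P * L
  = 1.0 * 3.0 * 4182
  = 12546 m^3/day


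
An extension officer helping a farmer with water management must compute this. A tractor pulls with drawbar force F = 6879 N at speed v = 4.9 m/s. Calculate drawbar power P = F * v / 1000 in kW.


P = F * v / 1000
  = 6879 * 4.9 / 1000
  = 33707.10 / 1000
  = 33.71 kW


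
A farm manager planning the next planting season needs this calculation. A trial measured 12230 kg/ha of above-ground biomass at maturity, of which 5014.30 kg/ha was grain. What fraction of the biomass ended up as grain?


HI = grain_yield / biomass
   = 5014.30 / 12230
   = 0.41


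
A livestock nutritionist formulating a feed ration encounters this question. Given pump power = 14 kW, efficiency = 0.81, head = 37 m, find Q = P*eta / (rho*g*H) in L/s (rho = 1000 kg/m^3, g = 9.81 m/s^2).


Q = (P * 1000 * eta) / (rho * g * H)
  = (14 * 1000 * 0.81) / (1000 * 9.81 * 37)
  = 11340 / 362970
  = 0.03124 m^3/s = 31.24 L/s


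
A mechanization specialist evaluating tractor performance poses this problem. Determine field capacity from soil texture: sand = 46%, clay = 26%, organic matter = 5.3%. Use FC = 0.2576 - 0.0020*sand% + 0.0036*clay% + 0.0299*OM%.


FC = 0.2576 - 0.0020*46 + 0.0036*26 + 0.0299*5.3
   = 0.2576 - 0.0920 + 0.0936 + 0.1585
   = 0.4177


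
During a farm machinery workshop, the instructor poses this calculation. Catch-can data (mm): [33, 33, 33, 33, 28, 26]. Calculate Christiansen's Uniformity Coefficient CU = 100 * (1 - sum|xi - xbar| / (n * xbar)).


xbar = 186 / 6 = 31
sum|xi - xbar| = 16
CU = 100 * (1 - 16 / (6 * 31))
   = 100 * (1 - 0.0860)
   = 91.40%


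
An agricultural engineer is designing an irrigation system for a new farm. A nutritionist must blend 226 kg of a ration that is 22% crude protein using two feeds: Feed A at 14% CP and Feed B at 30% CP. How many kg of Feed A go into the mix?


parts_A = CP_b - target = 30 - 22 = 8
parts_B = target - CP_a = 22 - 14 = 8
total_parts = 8 + 8 = 16
Feed A = 226 * 8 / 16 = 113 kg
Feed B = 226 * 8 / 16 = 113 kg


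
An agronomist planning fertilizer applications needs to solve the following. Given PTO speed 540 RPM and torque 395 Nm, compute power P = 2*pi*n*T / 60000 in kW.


P = 2*pi*n*T / 60000
  = 2*pi * 540 * 395 / 60000
  = 1340203.43 / 60000
  = 22.34 kW


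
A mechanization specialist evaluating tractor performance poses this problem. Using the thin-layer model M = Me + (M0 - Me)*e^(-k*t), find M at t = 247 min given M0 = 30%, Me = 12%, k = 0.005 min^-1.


M = Me + (M0 - Me) * e^(-k*t)
  = 12 + (30 - 12) * e^(-0.005*247)
  = 12 + 18 * e^(-1.235)
  = 12 + 18 * 0.29083
  = 12 + 5.2350
  = 17.24%


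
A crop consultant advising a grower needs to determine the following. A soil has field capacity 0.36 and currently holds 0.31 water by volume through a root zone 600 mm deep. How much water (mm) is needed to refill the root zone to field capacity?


SMD = (FC - theta) * D
    = (0.36 - 0.31) * 600
    = 0.050 * 600
    = 30 mm


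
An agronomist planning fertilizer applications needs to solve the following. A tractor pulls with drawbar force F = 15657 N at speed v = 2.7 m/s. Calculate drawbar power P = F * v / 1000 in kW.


P = F * v / 1000
  = 15657 * 2.7 / 1000
  = 42273.90 / 1000
  = 42.27 kW


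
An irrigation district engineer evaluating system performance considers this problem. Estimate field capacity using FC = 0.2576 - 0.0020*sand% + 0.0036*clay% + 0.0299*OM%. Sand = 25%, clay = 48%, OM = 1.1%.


FC = 0.2576 - 0.0020*25 + 0.0036*48 + 0.0299*1.1
   = 0.2576 - 0.0500 + 0.1728 + 0.0329
   = 0.4133


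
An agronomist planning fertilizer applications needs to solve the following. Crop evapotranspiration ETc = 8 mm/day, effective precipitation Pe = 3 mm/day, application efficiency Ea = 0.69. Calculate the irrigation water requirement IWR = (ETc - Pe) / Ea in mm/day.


IWR = (ETc - Pe) / Ea
    = (8 - 3) / 0.69
    = 5 / 0.69
    = 7.25 mm/day
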